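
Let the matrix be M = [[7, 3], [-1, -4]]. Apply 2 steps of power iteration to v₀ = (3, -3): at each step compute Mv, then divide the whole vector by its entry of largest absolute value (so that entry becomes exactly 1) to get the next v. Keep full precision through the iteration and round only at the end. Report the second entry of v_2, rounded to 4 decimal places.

Mv0 = (12.00000, 9.00000); divide by 12.00000 → v1 = (1.00000, 0.75000)
Mv1 = (9.25000, -4.00000); divide by 9.25000 → v2 = (1.00000, -0.43243)
Requested entry of v2: -48/111 = -0.4324

-0.4324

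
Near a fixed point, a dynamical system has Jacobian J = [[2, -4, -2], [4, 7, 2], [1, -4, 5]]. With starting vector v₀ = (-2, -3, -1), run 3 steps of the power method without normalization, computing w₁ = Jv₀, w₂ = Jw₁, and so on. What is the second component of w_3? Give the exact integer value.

-315

w1 = Jv₀ = (10, -31, 5)
w2 = Jw1 = (134, -167, 159)
w3 = Jw2 = (618, -315, 1597)
The requested component of w3 is -315.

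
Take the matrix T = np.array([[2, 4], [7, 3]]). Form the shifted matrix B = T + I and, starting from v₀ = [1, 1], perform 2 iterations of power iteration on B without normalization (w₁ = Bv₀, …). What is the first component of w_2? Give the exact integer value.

65

B = T + I has rows (3, 4); (7, 4)
w1 = Bv₀ = (7, 11)
w2 = Bw1 = (65, 93)
Requested component of w2: 65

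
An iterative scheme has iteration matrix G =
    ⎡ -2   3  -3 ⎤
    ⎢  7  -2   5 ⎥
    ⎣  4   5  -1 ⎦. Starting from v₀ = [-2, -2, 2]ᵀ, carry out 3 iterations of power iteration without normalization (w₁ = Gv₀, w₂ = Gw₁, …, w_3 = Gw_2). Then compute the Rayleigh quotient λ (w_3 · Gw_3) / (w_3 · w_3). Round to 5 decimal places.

λ ≈ -8.60119

w1 = Gv₀ = ((-2)·(-2) + 3·(-2) + (-3)·2; 7·(-2) + (-2)·(-2) + 5·2; 4·(-2) + 5·(-2) + (-1)·2) = (-8, 0, -20)
w2 = Gw1 = ((-2)·(-8) + 3·0 + (-3)·(-20); 7·(-8) + (-2)·0 + 5·(-20); 4·(-8) + 5·0 + (-1)·(-20)) = (76, -156, -12)
w3 = Gw2 = (-584, 784, -464)
Gw3 = (4912, -7976, 2048)
w3·Gw3 = (-584)·4912 + 784·(-7976) + (-464)·2048 = -10072064; w3·w3 = (-584)·(-584) + 784·784 + (-464)·(-464) = 1171008
λ ≈ -10072064/1171008 = -8.60119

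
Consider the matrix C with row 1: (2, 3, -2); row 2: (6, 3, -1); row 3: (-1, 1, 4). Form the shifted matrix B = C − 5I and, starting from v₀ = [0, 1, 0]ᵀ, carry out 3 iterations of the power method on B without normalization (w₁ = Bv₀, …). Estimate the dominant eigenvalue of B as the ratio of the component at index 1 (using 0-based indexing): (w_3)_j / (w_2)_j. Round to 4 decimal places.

μ ≈ -6.5714

B = C − 5I has rows (-3, 3, -2); (6, -2, -1); (-1, 1, -1)
w1 = Bv₀ = ((-3)·0 + 3·1 + (-2)·0; 6·0 + (-2)·1 + (-1)·0; (-1)·0 + 1·1 + (-1)·0) = (3, -2, 1)
w2 = Bw1 = ((-3)·3 + 3·(-2) + (-2)·1; 6·3 + (-2)·(-2) + (-1)·1; (-1)·3 + 1·(-2) + (-1)·1) = (-17, 21, -6)
w3 = Bw2 = (126, -138, 44)
Ratio: -138/21 = -6.5714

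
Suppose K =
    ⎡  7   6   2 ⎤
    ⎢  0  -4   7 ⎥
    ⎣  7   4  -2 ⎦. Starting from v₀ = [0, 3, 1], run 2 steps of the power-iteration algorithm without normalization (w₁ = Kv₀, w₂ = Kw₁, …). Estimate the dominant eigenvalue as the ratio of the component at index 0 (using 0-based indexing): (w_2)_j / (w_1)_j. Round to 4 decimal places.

λ ≈ 6.5000

w1 = Kv₀ = (20, -5, 10)
w2 = Kw1 = (130, 90, 100)
Ratio at component: 130 / 20 = 6.5000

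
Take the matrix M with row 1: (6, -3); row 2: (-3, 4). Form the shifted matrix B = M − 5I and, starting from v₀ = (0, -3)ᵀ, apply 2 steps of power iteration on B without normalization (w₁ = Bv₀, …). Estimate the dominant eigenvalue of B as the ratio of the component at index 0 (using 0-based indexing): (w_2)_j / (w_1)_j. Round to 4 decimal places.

B = M − 5I has rows (1, -3); (-3, -1)
w1 = Bv₀ = (9, 3)
w2 = Bw1 = (0, -30)
Ratio: 0/9 = 0.0000

μ ≈ 0.0000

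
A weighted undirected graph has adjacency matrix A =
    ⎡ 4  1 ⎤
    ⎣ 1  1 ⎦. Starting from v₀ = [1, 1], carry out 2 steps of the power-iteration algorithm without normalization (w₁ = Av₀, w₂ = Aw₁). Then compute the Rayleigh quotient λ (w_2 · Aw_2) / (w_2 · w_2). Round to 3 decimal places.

λ ≈ 4.302

w1 = Av₀ = (5, 2)
w2 = Aw1 = (22, 7)
Aw2 = (95, 29)
w2·Aw2 = 22·95 + 7·29 = 2293; w2·w2 = 22·22 + 7·7 = 533
λ ≈ 2293/533 = 4.302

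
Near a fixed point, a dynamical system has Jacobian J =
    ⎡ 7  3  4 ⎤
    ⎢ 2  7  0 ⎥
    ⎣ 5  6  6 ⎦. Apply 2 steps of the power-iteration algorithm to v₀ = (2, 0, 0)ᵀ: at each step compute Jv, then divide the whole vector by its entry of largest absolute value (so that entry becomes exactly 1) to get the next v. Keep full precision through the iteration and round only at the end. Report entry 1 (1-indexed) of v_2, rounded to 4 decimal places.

Jv0 = (14.00000, 4.00000, 10.00000); divide by 14.00000 → v1 = (1.00000, 0.28571, 0.71429)
Jv1 = (10.71429, 4.00000, 11.00000); divide by 11.00000 → v2 = (0.97403, 0.36364, 1.00000)
Requested entry of v2: 150/154 = 0.9740

0.9740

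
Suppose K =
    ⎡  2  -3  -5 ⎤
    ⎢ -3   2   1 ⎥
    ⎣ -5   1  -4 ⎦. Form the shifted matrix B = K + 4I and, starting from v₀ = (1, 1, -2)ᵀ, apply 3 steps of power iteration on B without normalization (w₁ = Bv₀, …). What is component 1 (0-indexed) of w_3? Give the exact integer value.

B = K + 4I has rows (6, -3, -5); (-3, 6, 1); (-5, 1, 0)
w1 = Bv₀ = (13, 1, -4)
w2 = Bw1 = (95, -37, -64)
w3 = Bw2 = (1001, -571, -512)
Requested component of w3: -571

-571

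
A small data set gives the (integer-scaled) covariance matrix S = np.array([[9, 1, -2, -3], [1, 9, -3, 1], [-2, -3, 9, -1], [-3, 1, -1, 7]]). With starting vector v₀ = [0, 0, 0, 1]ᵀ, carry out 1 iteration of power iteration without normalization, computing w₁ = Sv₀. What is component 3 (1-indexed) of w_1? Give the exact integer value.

-1

w1 = Sv₀ = (-3, 1, -1, 7)
The requested component of w1 is -1.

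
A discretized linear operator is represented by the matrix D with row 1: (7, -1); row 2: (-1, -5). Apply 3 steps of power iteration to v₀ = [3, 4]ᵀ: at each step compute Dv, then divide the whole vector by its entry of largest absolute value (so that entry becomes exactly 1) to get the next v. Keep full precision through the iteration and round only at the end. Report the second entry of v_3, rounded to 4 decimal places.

-0.7054

Dv0 = (17.00000, -23.00000); divide by -23.00000 → v1 = (-0.73913, 1.00000)
Dv1 = (-6.17391, -4.26087); divide by -6.17391 → v2 = (1.00000, 0.69014)
Dv2 = (6.30986, -4.45070); divide by 6.30986 → v3 = (1.00000, -0.70536)
Requested entry of v3: -632/896 = -0.7054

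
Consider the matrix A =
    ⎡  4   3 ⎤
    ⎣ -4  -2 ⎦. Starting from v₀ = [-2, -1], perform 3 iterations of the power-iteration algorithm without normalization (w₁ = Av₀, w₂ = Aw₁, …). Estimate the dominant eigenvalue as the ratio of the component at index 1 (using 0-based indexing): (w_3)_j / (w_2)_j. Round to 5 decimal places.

w1 = Av₀ = (-11, 10)
w2 = Aw1 = (-14, 24)
w3 = Aw2 = (16, 8)
Ratio at component: 8 / 24 = 0.33333

0.33333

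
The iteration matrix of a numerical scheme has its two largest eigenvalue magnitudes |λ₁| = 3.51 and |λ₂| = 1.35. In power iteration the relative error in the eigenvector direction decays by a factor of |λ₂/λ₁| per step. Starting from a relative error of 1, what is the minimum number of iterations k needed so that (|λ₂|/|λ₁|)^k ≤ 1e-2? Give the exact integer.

|λ₂/λ₁| = 1.35/3.51 = 0.38462
Need k ≥ ln(1e-2) / ln(0.38462) = -4.6052 / -0.9555 ≈ 4.820
Smallest integer k satisfying the bound: 5

5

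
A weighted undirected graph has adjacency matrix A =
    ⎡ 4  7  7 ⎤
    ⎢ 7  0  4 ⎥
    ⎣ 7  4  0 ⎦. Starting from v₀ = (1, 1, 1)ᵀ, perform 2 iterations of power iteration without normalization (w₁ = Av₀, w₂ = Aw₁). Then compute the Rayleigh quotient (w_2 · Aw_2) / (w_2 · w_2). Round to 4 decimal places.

13.8806

w1 = Av₀ = (4·1 + 7·1 + 7·1; 7·1 + 0·1 + 4·1; 7·1 + 4·1 + 0·1) = (18, 11, 11)
w2 = Aw1 = (4·18 + 7·11 + 7·11; 7·18 + 0·11 + 4·11; 7·18 + 4·11 + 0·11) = (226, 170, 170)
Aw2 = (3284, 2262, 2262)
w2·Aw2 = 226·3284 + 170·2262 + 170·2262 = 1511264; w2·w2 = 226·226 + 170·170 + 170·170 = 108876
λ ≈ 1511264/108876 = 13.8806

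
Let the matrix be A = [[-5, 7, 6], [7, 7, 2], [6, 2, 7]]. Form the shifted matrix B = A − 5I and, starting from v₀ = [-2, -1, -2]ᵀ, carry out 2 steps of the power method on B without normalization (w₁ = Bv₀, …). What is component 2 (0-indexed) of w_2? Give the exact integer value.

B = A − 5I has rows (-10, 7, 6); (7, 2, 2); (6, 2, 2)
w1 = Bv₀ = ((-10)·(-2) + 7·(-1) + 6·(-2); 7·(-2) + 2·(-1) + 2·(-2); 6·(-2) + 2·(-1) + 2·(-2)) = (1, -20, -18)
w2 = Bw1 = ((-10)·1 + 7·(-20) + 6·(-18); 7·1 + 2·(-20) + 2·(-18); 6·1 + 2·(-20) + 2·(-18)) = (-258, -69, -70)
Requested component of w2: -70

-70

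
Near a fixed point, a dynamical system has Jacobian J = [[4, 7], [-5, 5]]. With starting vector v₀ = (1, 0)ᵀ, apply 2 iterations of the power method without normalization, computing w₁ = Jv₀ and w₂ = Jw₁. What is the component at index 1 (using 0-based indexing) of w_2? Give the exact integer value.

-45

w1 = Jv₀ = (4·1 + 7·0; (-5)·1 + 5·0) = (4, -5)
w2 = Jw1 = (4·4 + 7·(-5); (-5)·4 + 5·(-5)) = (-19, -45)
The requested component of w2 is -45.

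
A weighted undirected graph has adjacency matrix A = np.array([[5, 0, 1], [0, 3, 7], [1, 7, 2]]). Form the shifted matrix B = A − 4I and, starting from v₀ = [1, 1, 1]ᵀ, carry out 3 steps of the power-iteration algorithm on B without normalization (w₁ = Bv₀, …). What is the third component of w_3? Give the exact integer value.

196

B = A − 4I has rows (1, 0, 1); (0, -1, 7); (1, 7, -2)
w1 = Bv₀ = (1·1 + 0·1 + 1·1; 0·1 + (-1)·1 + 7·1; 1·1 + 7·1 + (-2)·1) = (2, 6, 6)
w2 = Bw1 = (1·2 + 0·6 + 1·6; 0·2 + (-1)·6 + 7·6; 1·2 + 7·6 + (-2)·6) = (8, 36, 32)
w3 = Bw2 = (40, 188, 196)
Requested component of w3: 196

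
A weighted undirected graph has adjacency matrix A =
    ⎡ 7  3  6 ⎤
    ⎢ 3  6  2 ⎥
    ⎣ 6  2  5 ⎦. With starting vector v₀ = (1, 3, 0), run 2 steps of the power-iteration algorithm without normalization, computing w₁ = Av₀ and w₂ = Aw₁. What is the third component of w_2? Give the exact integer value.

w1 = Av₀ = (16, 21, 12)
w2 = Aw1 = (247, 198, 198)
The requested component of w2 is 198.

198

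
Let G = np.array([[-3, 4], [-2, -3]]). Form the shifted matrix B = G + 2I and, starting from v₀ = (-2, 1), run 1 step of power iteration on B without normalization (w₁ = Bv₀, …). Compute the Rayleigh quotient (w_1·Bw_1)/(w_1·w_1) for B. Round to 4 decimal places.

B = G + 2I has rows (-1, 4); (-2, -1)
w1 = Bv₀ = (6, 3)
Bw1 = (6, -15)
w1·Bw1 = -9; w1·w1 = 45; μ ≈ -9/45 = -0.2000

-0.2000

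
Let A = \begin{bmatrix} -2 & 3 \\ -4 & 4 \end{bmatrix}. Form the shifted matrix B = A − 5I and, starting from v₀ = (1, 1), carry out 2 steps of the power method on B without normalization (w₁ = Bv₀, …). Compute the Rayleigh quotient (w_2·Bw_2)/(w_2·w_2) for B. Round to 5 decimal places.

-3.10984

B = A − 5I has rows (-7, 3); (-4, -1)
w1 = Bv₀ = ((-7)·1 + 3·1; (-4)·1 + (-1)·1) = (-4, -5)
w2 = Bw1 = ((-7)·(-4) + 3·(-5); (-4)·(-4) + (-1)·(-5)) = (13, 21)
Bw2 = (-28, -73)
w2·Bw2 = -1897; w2·w2 = 610; μ ≈ -1897/610 = -3.10984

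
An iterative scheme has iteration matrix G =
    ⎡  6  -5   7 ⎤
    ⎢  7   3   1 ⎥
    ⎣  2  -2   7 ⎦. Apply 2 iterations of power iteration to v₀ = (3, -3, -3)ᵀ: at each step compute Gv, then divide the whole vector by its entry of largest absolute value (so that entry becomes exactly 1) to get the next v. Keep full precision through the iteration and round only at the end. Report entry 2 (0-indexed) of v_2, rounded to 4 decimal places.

Gv0 = (12.00000, 9.00000, -9.00000); divide by 12.00000 → v1 = (1.00000, 0.75000, -0.75000)
Gv1 = (-3.00000, 8.50000, -4.75000); divide by 8.50000 → v2 = (-0.35294, 1.00000, -0.55882)
Requested entry of v2: -57/102 = -0.5588

-0.5588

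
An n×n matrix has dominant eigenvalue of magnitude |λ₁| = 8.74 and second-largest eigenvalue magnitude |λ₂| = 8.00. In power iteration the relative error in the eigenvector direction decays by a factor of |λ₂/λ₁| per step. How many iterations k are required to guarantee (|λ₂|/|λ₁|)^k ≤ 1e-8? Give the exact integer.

|λ₂/λ₁| = 8.00/8.74 = 0.91533
Need k ≥ ln(1e-8) / ln(0.91533) = -18.4207 / -0.0885 ≈ 208.217
Smallest integer k satisfying the bound: 209

209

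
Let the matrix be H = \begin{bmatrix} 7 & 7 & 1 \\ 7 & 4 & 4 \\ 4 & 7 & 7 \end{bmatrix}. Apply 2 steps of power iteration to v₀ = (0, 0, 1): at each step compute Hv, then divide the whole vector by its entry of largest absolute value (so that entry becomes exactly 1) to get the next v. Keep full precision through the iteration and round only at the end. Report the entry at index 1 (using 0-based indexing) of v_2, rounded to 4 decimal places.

Hv0 = (1.00000, 4.00000, 7.00000); divide by 7.00000 → v1 = (0.14286, 0.57143, 1.00000)
Hv1 = (6.00000, 7.28571, 11.57143); divide by 11.57143 → v2 = (0.51852, 0.62963, 1.00000)
Requested entry of v2: 51/81 = 0.6296

0.6296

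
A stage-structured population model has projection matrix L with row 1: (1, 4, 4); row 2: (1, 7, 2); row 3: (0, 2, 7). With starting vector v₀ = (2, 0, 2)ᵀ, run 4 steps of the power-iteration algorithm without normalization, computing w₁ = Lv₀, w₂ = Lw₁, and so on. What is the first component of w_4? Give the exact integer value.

w1 = Lv₀ = (10, 6, 14)
w2 = Lw1 = (90, 80, 110)
w3 = Lw2 = (850, 870, 930)
w4 = Lw3 = (8050, 8800, 8250)
The requested component of w4 is 8050.

8050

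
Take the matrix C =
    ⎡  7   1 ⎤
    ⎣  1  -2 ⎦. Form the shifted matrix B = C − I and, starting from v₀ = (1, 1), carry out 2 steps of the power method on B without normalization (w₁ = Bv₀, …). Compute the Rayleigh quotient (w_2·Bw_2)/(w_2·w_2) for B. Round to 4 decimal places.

B = C − I has rows (6, 1); (1, -3)
w1 = Bv₀ = (7, -2)
w2 = Bw1 = (40, 13)
Bw2 = (253, 1)
w2·Bw2 = 10133; w2·w2 = 1769; μ ≈ 10133/1769 = 5.7281

μ ≈ 5.7281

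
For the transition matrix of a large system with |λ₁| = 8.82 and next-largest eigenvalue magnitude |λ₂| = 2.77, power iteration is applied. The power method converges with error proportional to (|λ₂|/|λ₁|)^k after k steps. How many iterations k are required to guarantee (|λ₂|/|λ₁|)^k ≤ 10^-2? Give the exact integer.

4

|λ₂/λ₁| = 2.77/8.82 = 0.31406
Need k ≥ ln(10^-2) / ln(0.31406) = -4.6052 / -1.1582 ≈ 3.976
Smallest integer k satisfying the bound: 4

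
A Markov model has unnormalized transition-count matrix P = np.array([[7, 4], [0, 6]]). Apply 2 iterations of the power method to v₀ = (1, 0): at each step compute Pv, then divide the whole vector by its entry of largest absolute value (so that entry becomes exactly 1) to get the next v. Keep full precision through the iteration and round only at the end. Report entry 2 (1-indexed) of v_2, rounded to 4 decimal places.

Pv0 = (7.00000, 0.00000); divide by 7.00000 → v1 = (1.00000, 0.00000)
Pv1 = (7.00000, 0.00000); divide by 7.00000 → v2 = (1.00000, 0.00000)
Requested entry of v2: 0/49 = 0.0000

0.0000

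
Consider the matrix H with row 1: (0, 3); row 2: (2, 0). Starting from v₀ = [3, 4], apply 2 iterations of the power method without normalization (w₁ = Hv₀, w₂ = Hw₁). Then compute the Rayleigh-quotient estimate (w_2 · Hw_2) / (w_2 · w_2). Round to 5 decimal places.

λ ≈ 2.40000

w1 = Hv₀ = (12, 6)
w2 = Hw1 = (18, 24)
Hw2 = (72, 36)
w2·Hw2 = 18·72 + 24·36 = 2160; w2·w2 = 18·18 + 24·24 = 900
λ ≈ 2160/900 = 2.40000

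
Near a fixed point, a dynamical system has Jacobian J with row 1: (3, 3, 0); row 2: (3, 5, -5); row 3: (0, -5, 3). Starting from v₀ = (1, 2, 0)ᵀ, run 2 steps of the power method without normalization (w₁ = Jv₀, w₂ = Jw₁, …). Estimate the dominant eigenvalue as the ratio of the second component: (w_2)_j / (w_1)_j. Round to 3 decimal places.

λ ≈ 10.923

w1 = Jv₀ = (3·1 + 3·2 + 0·0; 3·1 + 5·2 + (-5)·0; 0·1 + (-5)·2 + 3·0) = (9, 13, -10)
w2 = Jw1 = (3·9 + 3·13 + 0·(-10); 3·9 + 5·13 + (-5)·(-10); 0·9 + (-5)·13 + 3·(-10)) = (66, 142, -95)
Ratio at component: 142 / 13 = 10.923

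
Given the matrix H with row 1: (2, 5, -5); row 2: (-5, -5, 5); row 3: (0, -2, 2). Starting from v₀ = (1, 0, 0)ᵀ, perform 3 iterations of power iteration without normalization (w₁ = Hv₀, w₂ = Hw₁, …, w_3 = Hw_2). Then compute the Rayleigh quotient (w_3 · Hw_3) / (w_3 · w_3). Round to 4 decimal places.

λ ≈ -5.0776

w1 = Hv₀ = (2·1 + 5·0 + (-5)·0; (-5)·1 + (-5)·0 + 5·0; 0·1 + (-2)·0 + 2·0) = (2, -5, 0)
w2 = Hw1 = (2·2 + 5·(-5) + (-5)·0; (-5)·2 + (-5)·(-5) + 5·0; 0·2 + (-2)·(-5) + 2·0) = (-21, 15, 10)
w3 = Hw2 = (-17, 80, -10)
Hw3 = (416, -365, -180)
w3·Hw3 = (-17)·416 + 80·(-365) + (-10)·(-180) = -34472; w3·w3 = (-17)·(-17) + 80·80 + (-10)·(-10) = 6789
λ ≈ -34472/6789 = -5.0776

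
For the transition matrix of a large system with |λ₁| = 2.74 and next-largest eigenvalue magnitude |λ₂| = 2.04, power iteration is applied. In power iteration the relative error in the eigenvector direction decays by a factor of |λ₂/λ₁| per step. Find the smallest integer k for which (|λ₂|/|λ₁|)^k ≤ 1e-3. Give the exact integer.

24

|λ₂/λ₁| = 2.04/2.74 = 0.74453
Need k ≥ ln(1e-3) / ln(0.74453) = -6.9078 / -0.2950 ≈ 23.415
Smallest integer k satisfying the bound: 24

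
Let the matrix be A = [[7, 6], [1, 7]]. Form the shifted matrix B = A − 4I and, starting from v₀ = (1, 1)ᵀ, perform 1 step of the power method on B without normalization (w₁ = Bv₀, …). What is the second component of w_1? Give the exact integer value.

4

B = A − 4I has rows (3, 6); (1, 3)
w1 = Bv₀ = (3·1 + 6·1; 1·1 + 3·1) = (9, 4)
Requested component of w1: 4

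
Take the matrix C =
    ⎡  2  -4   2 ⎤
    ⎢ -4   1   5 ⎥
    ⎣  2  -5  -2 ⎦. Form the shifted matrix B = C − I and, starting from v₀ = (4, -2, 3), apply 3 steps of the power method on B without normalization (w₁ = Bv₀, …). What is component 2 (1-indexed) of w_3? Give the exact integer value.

-90

B = C − I has rows (1, -4, 2); (-4, 0, 5); (2, -5, -3)
w1 = Bv₀ = (18, -1, 9)
w2 = Bw1 = (40, -27, 14)
w3 = Bw2 = (176, -90, 173)
Requested component of w3: -90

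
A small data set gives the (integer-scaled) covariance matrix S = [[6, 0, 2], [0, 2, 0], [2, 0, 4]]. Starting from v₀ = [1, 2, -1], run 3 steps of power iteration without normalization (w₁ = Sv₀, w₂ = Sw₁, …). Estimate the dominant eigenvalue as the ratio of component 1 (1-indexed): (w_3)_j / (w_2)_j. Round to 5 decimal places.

λ ≈ 6.00000

w1 = Sv₀ = (6·1 + 0·2 + 2·(-1); 0·1 + 2·2 + 0·(-1); 2·1 + 0·2 + 4·(-1)) = (4, 4, -2)
w2 = Sw1 = (6·4 + 0·4 + 2·(-2); 0·4 + 2·4 + 0·(-2); 2·4 + 0·4 + 4·(-2)) = (20, 8, 0)
w3 = Sw2 = (120, 16, 40)
Ratio at component: 120 / 20 = 6.00000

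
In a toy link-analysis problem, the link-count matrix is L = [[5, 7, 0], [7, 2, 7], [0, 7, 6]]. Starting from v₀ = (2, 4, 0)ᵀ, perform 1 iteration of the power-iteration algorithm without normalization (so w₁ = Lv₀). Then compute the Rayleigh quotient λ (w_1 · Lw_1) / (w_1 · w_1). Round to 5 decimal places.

λ ≈ 12.24926

w1 = Lv₀ = (5·2 + 7·4 + 0·0; 7·2 + 2·4 + 7·0; 0·2 + 7·4 + 6·0) = (38, 22, 28)
Lw1 = (344, 506, 322)
w1·Lw1 = 38·344 + 22·506 + 28·322 = 33220; w1·w1 = 38·38 + 22·22 + 28·28 = 2712
λ ≈ 33220/2712 = 12.24926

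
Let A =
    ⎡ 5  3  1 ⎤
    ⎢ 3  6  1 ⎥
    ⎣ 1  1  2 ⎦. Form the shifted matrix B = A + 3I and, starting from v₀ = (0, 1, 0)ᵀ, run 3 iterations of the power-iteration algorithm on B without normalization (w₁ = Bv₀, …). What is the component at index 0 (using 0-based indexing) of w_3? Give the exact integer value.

B = A + 3I has rows (8, 3, 1); (3, 9, 1); (1, 1, 5)
w1 = Bv₀ = (3, 9, 1)
w2 = Bw1 = (52, 91, 17)
w3 = Bw2 = (706, 992, 228)
Requested component of w3: 706

706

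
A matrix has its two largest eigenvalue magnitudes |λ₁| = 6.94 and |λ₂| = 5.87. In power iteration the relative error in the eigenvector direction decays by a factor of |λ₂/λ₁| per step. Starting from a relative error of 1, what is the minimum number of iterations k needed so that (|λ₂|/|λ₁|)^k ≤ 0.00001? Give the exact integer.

69

|λ₂/λ₁| = 5.87/6.94 = 0.84582
Need k ≥ ln(0.00001) / ln(0.84582) = -11.5129 / -0.1674 ≈ 68.756
Smallest integer k satisfying the bound: 69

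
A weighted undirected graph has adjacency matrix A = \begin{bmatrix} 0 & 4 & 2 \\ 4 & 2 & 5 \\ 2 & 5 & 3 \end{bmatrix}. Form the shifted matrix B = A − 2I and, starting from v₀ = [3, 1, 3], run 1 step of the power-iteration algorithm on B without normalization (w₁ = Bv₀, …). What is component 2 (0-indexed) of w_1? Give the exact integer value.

14

B = A − 2I has rows (-2, 4, 2); (4, 0, 5); (2, 5, 1)
w1 = Bv₀ = (4, 27, 14)
Requested component of w1: 14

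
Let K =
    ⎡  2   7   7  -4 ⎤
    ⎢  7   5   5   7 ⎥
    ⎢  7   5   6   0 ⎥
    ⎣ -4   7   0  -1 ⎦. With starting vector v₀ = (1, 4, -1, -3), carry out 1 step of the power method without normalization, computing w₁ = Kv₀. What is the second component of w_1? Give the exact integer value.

1

w1 = Kv₀ = (35, 1, 21, 27)
The requested component of w1 is 1.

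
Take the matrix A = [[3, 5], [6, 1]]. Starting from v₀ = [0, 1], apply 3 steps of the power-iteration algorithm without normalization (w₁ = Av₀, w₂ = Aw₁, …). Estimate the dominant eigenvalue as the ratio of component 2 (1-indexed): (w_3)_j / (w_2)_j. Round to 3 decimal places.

4.871

w1 = Av₀ = (3·0 + 5·1; 6·0 + 1·1) = (5, 1)
w2 = Aw1 = (3·5 + 5·1; 6·5 + 1·1) = (20, 31)
w3 = Aw2 = (215, 151)
Ratio at component: 151 / 31 = 4.871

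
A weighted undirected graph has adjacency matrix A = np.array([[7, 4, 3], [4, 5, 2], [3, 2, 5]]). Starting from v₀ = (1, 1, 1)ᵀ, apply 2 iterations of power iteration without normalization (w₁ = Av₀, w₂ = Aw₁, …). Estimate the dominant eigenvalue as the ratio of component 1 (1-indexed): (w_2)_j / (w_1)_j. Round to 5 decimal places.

12.28571

w1 = Av₀ = (7·1 + 4·1 + 3·1; 4·1 + 5·1 + 2·1; 3·1 + 2·1 + 5·1) = (14, 11, 10)
w2 = Aw1 = (7·14 + 4·11 + 3·10; 4·14 + 5·11 + 2·10; 3·14 + 2·11 + 5·10) = (172, 131, 114)
Ratio at component: 172 / 14 = 12.28571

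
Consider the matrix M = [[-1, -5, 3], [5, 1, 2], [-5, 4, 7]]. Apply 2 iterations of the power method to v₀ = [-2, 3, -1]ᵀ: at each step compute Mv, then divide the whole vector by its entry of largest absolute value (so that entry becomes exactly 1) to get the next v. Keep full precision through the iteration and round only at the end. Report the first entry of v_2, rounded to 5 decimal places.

0.71141

Mv0 = (-16.000000, -9.000000, 15.000000); divide by -16.000000 → v1 = (1.000000, 0.562500, -0.937500)
Mv1 = (-6.625000, 3.687500, -9.312500); divide by -9.312500 → v2 = (0.711409, -0.395973, 1.000000)
Requested entry of v2: 106/149 = 0.71141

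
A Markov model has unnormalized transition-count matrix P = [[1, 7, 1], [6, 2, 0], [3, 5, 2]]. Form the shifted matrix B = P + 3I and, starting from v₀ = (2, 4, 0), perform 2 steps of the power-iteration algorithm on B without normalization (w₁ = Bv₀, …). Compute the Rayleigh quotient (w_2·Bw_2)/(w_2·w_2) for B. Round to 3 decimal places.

B = P + 3I has rows (4, 7, 1); (6, 5, 0); (3, 5, 5)
w1 = Bv₀ = (4·2 + 7·4 + 1·0; 6·2 + 5·4 + 0·0; 3·2 + 5·4 + 5·0) = (36, 32, 26)
w2 = Bw1 = (4·36 + 7·32 + 1·26; 6·36 + 5·32 + 0·26; 3·36 + 5·32 + 5·26) = (394, 376, 398)
Bw2 = (4606, 4244, 5052)
w2·Bw2 = 5421204; w2·w2 = 455016; μ ≈ 5421204/455016 = 11.914

11.914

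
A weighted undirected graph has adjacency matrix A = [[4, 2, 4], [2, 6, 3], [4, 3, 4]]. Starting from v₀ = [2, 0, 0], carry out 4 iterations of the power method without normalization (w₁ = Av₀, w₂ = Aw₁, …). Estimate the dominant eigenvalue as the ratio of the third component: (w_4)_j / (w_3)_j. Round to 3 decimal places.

λ ≈ 10.566

w1 = Av₀ = (4·2 + 2·0 + 4·0; 2·2 + 6·0 + 3·0; 4·2 + 3·0 + 4·0) = (8, 4, 8)
w2 = Aw1 = (4·8 + 2·4 + 4·8; 2·8 + 6·4 + 3·8; 4·8 + 3·4 + 4·8) = (72, 64, 76)
w3 = Aw2 = (720, 756, 784)
w4 = Aw3 = (7528, 8328, 8284)
Ratio at component: 8284 / 784 = 10.566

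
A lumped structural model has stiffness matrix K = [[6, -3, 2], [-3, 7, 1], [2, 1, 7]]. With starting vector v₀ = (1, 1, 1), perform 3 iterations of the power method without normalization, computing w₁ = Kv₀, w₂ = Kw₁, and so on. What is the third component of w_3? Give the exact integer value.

695

w1 = Kv₀ = (5, 5, 10)
w2 = Kw1 = (35, 30, 85)
w3 = Kw2 = (290, 190, 695)
The requested component of w3 is 695.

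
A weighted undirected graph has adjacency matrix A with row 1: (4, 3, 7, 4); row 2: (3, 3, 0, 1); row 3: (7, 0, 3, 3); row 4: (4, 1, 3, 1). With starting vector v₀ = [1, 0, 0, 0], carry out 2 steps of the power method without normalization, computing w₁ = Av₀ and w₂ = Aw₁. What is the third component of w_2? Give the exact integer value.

w1 = Av₀ = (4·1 + 3·0 + 7·0 + 4·0; 3·1 + 3·0 + 0·0 + 1·0; 7·1 + 0·0 + 3·0 + 3·0; 4·1 + 1·0 + 3·0 + 1·0) = (4, 3, 7, 4)
w2 = Aw1 = (4·4 + 3·3 + 7·7 + 4·4; 3·4 + 3·3 + 0·7 + 1·4; 7·4 + 0·3 + 3·7 + 3·4; 4·4 + 1·3 + 3·7 + 1·4) = (90, 25, 61, 44)
The requested component of w2 is 61.

61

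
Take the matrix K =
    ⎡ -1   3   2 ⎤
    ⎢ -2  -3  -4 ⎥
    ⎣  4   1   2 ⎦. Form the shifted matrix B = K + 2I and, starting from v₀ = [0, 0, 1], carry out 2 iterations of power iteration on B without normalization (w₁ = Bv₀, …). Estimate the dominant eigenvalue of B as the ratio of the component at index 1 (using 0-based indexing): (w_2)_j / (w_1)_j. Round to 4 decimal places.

B = K + 2I has rows (1, 3, 2); (-2, -1, -4); (4, 1, 4)
w1 = Bv₀ = (2, -4, 4)
w2 = Bw1 = (-2, -16, 20)
Ratio: -16/-4 = 4.0000

μ ≈ 4.0000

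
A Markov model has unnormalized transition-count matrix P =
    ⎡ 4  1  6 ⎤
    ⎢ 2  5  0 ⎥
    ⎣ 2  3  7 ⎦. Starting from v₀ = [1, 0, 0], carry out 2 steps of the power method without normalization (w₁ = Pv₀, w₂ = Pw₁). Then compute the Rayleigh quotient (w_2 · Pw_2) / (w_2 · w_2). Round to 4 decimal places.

w1 = Pv₀ = (4, 2, 2)
w2 = Pw1 = (30, 18, 28)
Pw2 = (306, 150, 310)
w2·Pw2 = 30·306 + 18·150 + 28·310 = 20560; w2·w2 = 30·30 + 18·18 + 28·28 = 2008
λ ≈ 20560/2008 = 10.2390

10.2390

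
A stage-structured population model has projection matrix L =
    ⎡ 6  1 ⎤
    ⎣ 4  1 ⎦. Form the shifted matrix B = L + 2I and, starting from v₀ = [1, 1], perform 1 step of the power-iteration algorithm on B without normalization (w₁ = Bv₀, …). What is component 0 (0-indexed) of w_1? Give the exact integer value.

B = L + 2I has rows (8, 1); (4, 3)
w1 = Bv₀ = (8·1 + 1·1; 4·1 + 3·1) = (9, 7)
Requested component of w1: 9

9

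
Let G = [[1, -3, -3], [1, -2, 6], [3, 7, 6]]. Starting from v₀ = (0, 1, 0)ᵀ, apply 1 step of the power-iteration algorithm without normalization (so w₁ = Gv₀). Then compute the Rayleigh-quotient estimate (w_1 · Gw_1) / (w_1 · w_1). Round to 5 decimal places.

1.62903

w1 = Gv₀ = (-3, -2, 7)
Gw1 = (-18, 43, 19)
w1·Gw1 = (-3)·(-18) + (-2)·43 + 7·19 = 101; w1·w1 = (-3)·(-3) + (-2)·(-2) + 7·7 = 62
λ ≈ 101/62 = 1.62903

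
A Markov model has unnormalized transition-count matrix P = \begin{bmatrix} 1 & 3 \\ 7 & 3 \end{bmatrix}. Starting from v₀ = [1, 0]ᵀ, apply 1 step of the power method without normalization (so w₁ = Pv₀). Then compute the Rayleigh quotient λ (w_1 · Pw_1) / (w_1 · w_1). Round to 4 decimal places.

λ ≈ 4.3600

w1 = Pv₀ = (1·1 + 3·0; 7·1 + 3·0) = (1, 7)
Pw1 = (22, 28)
w1·Pw1 = 1·22 + 7·28 = 218; w1·w1 = 1·1 + 7·7 = 50
λ ≈ 218/50 = 4.3600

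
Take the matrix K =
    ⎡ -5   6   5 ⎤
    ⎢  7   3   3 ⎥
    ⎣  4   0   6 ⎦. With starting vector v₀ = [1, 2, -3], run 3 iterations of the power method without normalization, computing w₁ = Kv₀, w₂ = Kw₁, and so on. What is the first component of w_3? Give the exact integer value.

-1066

w1 = Kv₀ = ((-5)·1 + 6·2 + 5·(-3); 7·1 + 3·2 + 3·(-3); 4·1 + 0·2 + 6·(-3)) = (-8, 4, -14)
w2 = Kw1 = ((-5)·(-8) + 6·4 + 5·(-14); 7·(-8) + 3·4 + 3·(-14); 4·(-8) + 0·4 + 6·(-14)) = (-6, -86, -116)
w3 = Kw2 = (-1066, -648, -720)
The requested component of w3 is -1066.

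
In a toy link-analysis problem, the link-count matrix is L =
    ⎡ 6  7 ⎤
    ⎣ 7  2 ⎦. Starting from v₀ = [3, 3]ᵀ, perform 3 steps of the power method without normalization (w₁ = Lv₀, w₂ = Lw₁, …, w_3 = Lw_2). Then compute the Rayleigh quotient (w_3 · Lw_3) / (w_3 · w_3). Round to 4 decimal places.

11.2799

w1 = Lv₀ = (39, 27)
w2 = Lw1 = (423, 327)
w3 = Lw2 = (4827, 3615)
Lw3 = (54267, 41019)
w3·Lw3 = 4827·54267 + 3615·41019 = 410230494; w3·w3 = 4827·4827 + 3615·3615 = 36368154
λ ≈ 410230494/36368154 = 11.2799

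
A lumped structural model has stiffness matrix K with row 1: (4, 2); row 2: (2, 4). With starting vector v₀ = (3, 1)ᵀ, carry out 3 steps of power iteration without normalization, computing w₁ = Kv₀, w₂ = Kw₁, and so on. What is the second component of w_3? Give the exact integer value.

424

w1 = Kv₀ = (4·3 + 2·1; 2·3 + 4·1) = (14, 10)
w2 = Kw1 = (4·14 + 2·10; 2·14 + 4·10) = (76, 68)
w3 = Kw2 = (440, 424)
The requested component of w3 is 424.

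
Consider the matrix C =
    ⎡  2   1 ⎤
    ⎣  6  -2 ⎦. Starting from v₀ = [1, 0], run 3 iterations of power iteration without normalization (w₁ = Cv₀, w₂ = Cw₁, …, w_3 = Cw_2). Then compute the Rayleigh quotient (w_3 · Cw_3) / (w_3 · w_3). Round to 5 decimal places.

w1 = Cv₀ = (2, 6)
w2 = Cw1 = (10, 0)
w3 = Cw2 = (20, 60)
Cw3 = (100, 0)
w3·Cw3 = 20·100 + 60·0 = 2000; w3·w3 = 20·20 + 60·60 = 4000
λ ≈ 2000/4000 = 0.50000

0.50000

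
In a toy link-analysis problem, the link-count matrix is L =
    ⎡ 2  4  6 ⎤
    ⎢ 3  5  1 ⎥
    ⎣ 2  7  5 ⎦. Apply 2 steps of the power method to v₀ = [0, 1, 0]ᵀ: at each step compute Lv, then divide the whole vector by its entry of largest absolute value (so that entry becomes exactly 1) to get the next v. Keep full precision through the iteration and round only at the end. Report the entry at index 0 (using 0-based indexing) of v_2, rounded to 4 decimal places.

Lv0 = (4.00000, 5.00000, 7.00000); divide by 7.00000 → v1 = (0.57143, 0.71429, 1.00000)
Lv1 = (10.00000, 6.28571, 11.14286); divide by 11.14286 → v2 = (0.89744, 0.56410, 1.00000)
Requested entry of v2: 70/78 = 0.8974

0.8974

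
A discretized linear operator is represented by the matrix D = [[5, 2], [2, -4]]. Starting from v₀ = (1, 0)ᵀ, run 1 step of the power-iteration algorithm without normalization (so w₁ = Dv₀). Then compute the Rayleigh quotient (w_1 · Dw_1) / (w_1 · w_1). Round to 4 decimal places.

λ ≈ 5.1379

w1 = Dv₀ = (5, 2)
Dw1 = (29, 2)
w1·Dw1 = 5·29 + 2·2 = 149; w1·w1 = 5·5 + 2·2 = 29
λ ≈ 149/29 = 5.1379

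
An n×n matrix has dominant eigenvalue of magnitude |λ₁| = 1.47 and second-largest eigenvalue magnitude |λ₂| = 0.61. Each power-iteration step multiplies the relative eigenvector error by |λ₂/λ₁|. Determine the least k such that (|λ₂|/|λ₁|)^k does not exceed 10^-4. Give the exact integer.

11

|λ₂/λ₁| = 0.61/1.47 = 0.41497
Need k ≥ ln(10^-4) / ln(0.41497) = -9.2103 / -0.8796 ≈ 10.472
Smallest integer k satisfying the bound: 11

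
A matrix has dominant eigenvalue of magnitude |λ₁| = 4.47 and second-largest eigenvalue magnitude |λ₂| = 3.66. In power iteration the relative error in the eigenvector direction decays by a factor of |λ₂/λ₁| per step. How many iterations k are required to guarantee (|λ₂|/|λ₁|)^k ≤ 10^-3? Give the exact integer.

|λ₂/λ₁| = 3.66/4.47 = 0.81879
Need k ≥ ln(10^-3) / ln(0.81879) = -6.9078 / -0.1999 ≈ 34.552
Smallest integer k satisfying the bound: 35

35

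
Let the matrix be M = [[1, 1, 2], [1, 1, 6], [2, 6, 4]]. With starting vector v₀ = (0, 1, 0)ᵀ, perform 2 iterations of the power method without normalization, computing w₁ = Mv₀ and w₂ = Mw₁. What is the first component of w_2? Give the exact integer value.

14

w1 = Mv₀ = (1, 1, 6)
w2 = Mw1 = (14, 38, 32)
The requested component of w2 is 14.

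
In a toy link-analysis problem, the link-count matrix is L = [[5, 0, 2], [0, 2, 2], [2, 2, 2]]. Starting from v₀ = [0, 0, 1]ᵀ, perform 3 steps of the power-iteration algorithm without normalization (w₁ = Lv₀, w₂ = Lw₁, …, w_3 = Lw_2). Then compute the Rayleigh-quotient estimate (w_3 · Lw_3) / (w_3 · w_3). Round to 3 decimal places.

λ ≈ 6.180

w1 = Lv₀ = (5·0 + 0·0 + 2·1; 0·0 + 2·0 + 2·1; 2·0 + 2·0 + 2·1) = (2, 2, 2)
w2 = Lw1 = (5·2 + 0·2 + 2·2; 0·2 + 2·2 + 2·2; 2·2 + 2·2 + 2·2) = (14, 8, 12)
w3 = Lw2 = (94, 40, 68)
Lw3 = (606, 216, 404)
w3·Lw3 = 94·606 + 40·216 + 68·404 = 93076; w3·w3 = 94·94 + 40·40 + 68·68 = 15060
λ ≈ 93076/15060 = 6.180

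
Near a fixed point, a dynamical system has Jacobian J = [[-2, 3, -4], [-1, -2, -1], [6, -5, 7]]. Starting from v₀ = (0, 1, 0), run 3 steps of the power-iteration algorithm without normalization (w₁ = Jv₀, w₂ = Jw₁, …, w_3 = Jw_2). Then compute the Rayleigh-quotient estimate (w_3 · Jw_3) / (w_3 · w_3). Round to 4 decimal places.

w1 = Jv₀ = (3, -2, -5)
w2 = Jw1 = (8, 6, -7)
w3 = Jw2 = (30, -13, -31)
Jw3 = (25, 27, 28)
w3·Jw3 = 30·25 + (-13)·27 + (-31)·28 = -469; w3·w3 = 30·30 + (-13)·(-13) + (-31)·(-31) = 2030
λ ≈ -469/2030 = -0.2310

λ ≈ -0.2310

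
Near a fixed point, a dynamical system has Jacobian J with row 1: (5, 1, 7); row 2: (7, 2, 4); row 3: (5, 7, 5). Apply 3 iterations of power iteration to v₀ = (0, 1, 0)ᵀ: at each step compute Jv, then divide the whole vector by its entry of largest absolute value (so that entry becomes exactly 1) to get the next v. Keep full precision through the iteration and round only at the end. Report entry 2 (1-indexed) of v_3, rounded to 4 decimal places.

Jv0 = (1.00000, 2.00000, 7.00000); divide by 7.00000 → v1 = (0.14286, 0.28571, 1.00000)
Jv1 = (8.00000, 5.57143, 7.71429); divide by 8.00000 → v2 = (1.00000, 0.69643, 0.96429)
Jv2 = (12.44643, 12.25000, 14.69643); divide by 14.69643 → v3 = (0.84690, 0.83354, 1.00000)
Requested entry of v3: 686/823 = 0.8335

0.8335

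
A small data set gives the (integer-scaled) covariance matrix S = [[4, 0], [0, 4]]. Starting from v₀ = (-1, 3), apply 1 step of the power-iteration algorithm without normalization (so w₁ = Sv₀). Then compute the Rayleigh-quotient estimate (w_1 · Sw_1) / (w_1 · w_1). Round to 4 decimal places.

λ ≈ 4.0000

w1 = Sv₀ = (-4, 12)
Sw1 = (-16, 48)
w1·Sw1 = (-4)·(-16) + 12·48 = 640; w1·w1 = (-4)·(-4) + 12·12 = 160
λ ≈ 640/160 = 4.0000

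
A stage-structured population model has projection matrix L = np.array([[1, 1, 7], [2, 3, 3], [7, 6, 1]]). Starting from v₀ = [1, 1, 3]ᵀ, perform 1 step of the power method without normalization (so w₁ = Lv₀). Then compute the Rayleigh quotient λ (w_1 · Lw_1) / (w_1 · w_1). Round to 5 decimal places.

w1 = Lv₀ = (1·1 + 1·1 + 7·3; 2·1 + 3·1 + 3·3; 7·1 + 6·1 + 1·3) = (23, 14, 16)
Lw1 = (149, 136, 261)
w1·Lw1 = 23·149 + 14·136 + 16·261 = 9507; w1·w1 = 23·23 + 14·14 + 16·16 = 981
λ ≈ 9507/981 = 9.69113

9.69113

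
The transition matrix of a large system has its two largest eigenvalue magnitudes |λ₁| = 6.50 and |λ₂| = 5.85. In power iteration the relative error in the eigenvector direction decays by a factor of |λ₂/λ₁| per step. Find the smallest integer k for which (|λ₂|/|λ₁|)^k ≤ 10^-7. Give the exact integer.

|λ₂/λ₁| = 5.85/6.50 = 0.90000
Need k ≥ ln(10^-7) / ln(0.90000) = -16.1181 / -0.1054 ≈ 152.980
Smallest integer k satisfying the bound: 153

153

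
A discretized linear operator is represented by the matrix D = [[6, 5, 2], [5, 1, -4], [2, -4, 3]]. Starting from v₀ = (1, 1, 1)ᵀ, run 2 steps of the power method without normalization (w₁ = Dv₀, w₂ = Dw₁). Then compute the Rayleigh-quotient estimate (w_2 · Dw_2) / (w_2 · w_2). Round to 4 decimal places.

w1 = Dv₀ = (13, 2, 1)
w2 = Dw1 = (90, 63, 21)
Dw2 = (897, 429, -9)
w2·Dw2 = 90·897 + 63·429 + 21·(-9) = 107568; w2·w2 = 90·90 + 63·63 + 21·21 = 12510
λ ≈ 107568/12510 = 8.5986

8.5986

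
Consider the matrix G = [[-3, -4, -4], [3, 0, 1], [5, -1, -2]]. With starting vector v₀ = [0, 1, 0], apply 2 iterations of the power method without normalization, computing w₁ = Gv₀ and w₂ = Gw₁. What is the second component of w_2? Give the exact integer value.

w1 = Gv₀ = (-4, 0, -1)
w2 = Gw1 = (16, -13, -18)
The requested component of w2 is -13.

-13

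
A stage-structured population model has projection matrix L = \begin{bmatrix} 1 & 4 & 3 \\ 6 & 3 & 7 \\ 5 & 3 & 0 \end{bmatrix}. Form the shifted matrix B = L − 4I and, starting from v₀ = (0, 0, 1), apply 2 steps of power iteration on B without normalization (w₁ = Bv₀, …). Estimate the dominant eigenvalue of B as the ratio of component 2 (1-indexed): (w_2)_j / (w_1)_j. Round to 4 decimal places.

μ ≈ -2.4286

B = L − 4I has rows (-3, 4, 3); (6, -1, 7); (5, 3, -4)
w1 = Bv₀ = ((-3)·0 + 4·0 + 3·1; 6·0 + (-1)·0 + 7·1; 5·0 + 3·0 + (-4)·1) = (3, 7, -4)
w2 = Bw1 = ((-3)·3 + 4·7 + 3·(-4); 6·3 + (-1)·7 + 7·(-4); 5·3 + 3·7 + (-4)·(-4)) = (7, -17, 52)
Ratio: -17/7 = -2.4286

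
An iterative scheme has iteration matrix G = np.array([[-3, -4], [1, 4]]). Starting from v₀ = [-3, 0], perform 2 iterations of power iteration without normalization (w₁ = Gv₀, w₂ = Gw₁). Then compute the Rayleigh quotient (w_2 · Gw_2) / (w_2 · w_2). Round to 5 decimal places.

-3.30769

w1 = Gv₀ = ((-3)·(-3) + (-4)·0; 1·(-3) + 4·0) = (9, -3)
w2 = Gw1 = ((-3)·9 + (-4)·(-3); 1·9 + 4·(-3)) = (-15, -3)
Gw2 = (57, -27)
w2·Gw2 = (-15)·57 + (-3)·(-27) = -774; w2·w2 = (-15)·(-15) + (-3)·(-3) = 234
λ ≈ -774/234 = -3.30769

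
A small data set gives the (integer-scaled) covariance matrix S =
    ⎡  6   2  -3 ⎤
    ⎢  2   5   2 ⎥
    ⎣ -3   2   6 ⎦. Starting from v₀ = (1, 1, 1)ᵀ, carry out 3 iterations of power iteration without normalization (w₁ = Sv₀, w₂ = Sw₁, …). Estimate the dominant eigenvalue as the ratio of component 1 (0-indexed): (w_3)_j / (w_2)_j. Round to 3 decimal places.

w1 = Sv₀ = (5, 9, 5)
w2 = Sw1 = (33, 65, 33)
w3 = Sw2 = (229, 457, 229)
Ratio at component: 457 / 65 = 7.031

7.031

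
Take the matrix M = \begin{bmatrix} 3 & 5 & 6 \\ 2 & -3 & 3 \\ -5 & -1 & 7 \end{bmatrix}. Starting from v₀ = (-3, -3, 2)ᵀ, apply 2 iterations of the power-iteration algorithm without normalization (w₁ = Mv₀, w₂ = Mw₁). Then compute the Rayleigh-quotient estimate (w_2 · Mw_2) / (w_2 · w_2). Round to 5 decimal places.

w1 = Mv₀ = (-12, 9, 32)
w2 = Mw1 = (201, 45, 275)
Mw2 = (2478, 1092, 875)
w2·Mw2 = 201·2478 + 45·1092 + 275·875 = 787843; w2·w2 = 201·201 + 45·45 + 275·275 = 118051
λ ≈ 787843/118051 = 6.67375

λ ≈ 6.67375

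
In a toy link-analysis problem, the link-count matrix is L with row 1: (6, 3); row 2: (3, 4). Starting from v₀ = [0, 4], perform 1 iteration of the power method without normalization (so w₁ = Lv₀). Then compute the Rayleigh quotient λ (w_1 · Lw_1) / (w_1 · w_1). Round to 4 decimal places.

7.6000

w1 = Lv₀ = (6·0 + 3·4; 3·0 + 4·4) = (12, 16)
Lw1 = (120, 100)
w1·Lw1 = 12·120 + 16·100 = 3040; w1·w1 = 12·12 + 16·16 = 400
λ ≈ 3040/400 = 7.6000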